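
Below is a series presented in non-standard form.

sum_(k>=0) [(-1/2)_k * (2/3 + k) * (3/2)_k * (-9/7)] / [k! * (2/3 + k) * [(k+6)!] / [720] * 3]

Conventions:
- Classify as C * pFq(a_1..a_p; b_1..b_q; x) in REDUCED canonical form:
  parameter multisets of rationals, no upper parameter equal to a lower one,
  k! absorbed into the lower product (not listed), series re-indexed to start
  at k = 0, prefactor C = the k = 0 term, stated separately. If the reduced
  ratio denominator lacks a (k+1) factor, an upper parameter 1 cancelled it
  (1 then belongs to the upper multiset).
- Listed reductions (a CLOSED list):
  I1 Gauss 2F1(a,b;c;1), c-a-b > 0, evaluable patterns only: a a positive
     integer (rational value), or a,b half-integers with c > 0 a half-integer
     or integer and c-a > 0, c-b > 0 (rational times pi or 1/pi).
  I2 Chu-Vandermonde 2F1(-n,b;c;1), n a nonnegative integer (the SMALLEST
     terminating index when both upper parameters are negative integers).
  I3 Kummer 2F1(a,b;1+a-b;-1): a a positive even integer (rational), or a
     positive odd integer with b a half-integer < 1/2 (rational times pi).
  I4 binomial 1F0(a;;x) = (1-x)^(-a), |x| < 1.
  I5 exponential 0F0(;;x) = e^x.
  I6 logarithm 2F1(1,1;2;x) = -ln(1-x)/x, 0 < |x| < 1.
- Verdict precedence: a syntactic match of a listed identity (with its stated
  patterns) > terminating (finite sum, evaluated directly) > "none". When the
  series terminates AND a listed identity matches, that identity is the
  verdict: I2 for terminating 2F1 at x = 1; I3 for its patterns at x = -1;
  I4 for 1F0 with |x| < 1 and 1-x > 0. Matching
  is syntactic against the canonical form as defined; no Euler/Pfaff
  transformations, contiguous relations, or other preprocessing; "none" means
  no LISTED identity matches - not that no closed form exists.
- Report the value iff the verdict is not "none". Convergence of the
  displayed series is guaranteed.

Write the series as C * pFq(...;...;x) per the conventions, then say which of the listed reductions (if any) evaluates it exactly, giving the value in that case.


Canonical form: C = -3/7 times 2F1 with upper {-1/2, 3/2}, lower {7}, x = 1. Verdict (x = 1): Gauss (I1, half-integer pattern) applies (x = 1; upper {-1/2, 3/2} half-integers, c = 7 in the evaluable pattern). Its exact value is (-524288/441441) / pi.

Structural cue: t_0 being -3/7, the constant factors (C = -3/7, x = 1) combine into one prefactor.
Adjacent-term ratio: r(k) = 1 * (k-1/2) (k+3/2) / [(k+7) (k+1)] - rational in k, leading ratio 1; with t_0 = -3/7, classification follows.


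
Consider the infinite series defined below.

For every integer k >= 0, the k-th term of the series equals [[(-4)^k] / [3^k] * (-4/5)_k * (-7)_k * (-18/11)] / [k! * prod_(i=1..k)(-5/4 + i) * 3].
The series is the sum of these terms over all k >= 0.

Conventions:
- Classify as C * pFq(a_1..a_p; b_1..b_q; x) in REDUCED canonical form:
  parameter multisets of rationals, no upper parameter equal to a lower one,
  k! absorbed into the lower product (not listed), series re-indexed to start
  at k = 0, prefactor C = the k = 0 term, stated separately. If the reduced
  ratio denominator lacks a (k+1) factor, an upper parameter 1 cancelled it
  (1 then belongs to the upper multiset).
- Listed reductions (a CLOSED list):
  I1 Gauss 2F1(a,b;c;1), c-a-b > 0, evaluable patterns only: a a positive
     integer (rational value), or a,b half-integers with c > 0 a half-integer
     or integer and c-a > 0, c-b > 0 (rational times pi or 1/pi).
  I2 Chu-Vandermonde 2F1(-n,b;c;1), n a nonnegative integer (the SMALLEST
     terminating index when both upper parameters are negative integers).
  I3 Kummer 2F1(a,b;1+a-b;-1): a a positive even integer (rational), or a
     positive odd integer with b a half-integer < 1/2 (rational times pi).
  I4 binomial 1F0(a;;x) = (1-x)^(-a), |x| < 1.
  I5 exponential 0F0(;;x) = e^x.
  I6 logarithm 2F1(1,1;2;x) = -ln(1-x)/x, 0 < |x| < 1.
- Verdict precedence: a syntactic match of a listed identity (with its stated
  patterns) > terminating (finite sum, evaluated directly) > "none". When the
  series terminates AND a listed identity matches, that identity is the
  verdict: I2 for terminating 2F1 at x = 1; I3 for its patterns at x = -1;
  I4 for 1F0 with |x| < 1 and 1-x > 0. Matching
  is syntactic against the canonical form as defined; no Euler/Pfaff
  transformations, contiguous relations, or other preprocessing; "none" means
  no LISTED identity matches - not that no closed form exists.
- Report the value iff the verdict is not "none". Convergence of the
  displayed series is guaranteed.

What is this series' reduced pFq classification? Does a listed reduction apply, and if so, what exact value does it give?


x = -4/3 here; the reduced form reads 2F1, upper {-7, -4/5}, lower {-1/4}, C = -6/11. Verdict: terminating - upper parameter -7 makes this a finite sum (last index 7), evaluated exactly. Value: -8436632068154/72045703125.

Structural cue: t_0 being -6/11, the constant factors (C = -6/11, x = -4/3) combine into one prefactor.
Consecutive-term ratio: r(k) = (-4/3) * (k-7) (k-4/5) / [(k-1/4) (k+1)] ; factor over Q: parameters, x = (-4/3), and C = -6/11.


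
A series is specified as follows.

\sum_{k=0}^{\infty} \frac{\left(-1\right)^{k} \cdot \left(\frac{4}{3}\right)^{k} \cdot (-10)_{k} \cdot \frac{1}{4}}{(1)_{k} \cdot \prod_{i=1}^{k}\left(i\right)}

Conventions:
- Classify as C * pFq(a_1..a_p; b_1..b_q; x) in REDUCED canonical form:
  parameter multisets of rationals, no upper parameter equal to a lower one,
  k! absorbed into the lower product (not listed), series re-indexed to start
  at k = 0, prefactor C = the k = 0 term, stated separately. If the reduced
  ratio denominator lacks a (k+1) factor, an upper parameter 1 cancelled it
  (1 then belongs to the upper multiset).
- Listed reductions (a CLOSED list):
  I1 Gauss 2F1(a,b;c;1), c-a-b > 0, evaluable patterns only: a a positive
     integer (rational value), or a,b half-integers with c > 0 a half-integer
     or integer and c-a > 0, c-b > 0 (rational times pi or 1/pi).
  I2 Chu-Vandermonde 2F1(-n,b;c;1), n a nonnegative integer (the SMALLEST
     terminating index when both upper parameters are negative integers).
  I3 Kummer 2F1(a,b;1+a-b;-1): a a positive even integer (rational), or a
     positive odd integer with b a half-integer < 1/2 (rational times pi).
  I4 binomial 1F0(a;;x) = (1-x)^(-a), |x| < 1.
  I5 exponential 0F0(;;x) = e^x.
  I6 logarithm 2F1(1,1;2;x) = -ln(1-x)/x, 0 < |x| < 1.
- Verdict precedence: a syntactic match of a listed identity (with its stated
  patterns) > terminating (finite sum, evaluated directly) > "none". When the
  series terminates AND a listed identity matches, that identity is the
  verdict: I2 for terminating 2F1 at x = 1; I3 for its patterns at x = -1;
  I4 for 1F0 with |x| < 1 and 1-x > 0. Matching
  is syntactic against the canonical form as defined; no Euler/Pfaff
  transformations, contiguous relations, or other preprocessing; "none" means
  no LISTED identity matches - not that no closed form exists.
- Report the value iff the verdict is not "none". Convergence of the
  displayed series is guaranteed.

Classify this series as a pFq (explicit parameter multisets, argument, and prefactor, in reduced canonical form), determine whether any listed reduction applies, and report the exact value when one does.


Prefactor \frac{1}{4}, argument -\frac{4}{3}: 1F1 with upper {-10} over lower {1}. Verdict: terminating at k = 10: the factor (-10)_k kills every later term; summing the 11 survivors is exact. Sum: \frac{117243934231}{3348078300}.

Key observation: x = -\frac{4}{3} and the product of the first k integers (C = 1/4, x = -4/3) is k!.
Adjacent-term ratio: r(k) = -\frac{4}{3} * (k-10) / [(k+1) (k+1)] ; factor over Q: parameters, x = -\frac{4}{3}, and C = \frac{1}{4}.


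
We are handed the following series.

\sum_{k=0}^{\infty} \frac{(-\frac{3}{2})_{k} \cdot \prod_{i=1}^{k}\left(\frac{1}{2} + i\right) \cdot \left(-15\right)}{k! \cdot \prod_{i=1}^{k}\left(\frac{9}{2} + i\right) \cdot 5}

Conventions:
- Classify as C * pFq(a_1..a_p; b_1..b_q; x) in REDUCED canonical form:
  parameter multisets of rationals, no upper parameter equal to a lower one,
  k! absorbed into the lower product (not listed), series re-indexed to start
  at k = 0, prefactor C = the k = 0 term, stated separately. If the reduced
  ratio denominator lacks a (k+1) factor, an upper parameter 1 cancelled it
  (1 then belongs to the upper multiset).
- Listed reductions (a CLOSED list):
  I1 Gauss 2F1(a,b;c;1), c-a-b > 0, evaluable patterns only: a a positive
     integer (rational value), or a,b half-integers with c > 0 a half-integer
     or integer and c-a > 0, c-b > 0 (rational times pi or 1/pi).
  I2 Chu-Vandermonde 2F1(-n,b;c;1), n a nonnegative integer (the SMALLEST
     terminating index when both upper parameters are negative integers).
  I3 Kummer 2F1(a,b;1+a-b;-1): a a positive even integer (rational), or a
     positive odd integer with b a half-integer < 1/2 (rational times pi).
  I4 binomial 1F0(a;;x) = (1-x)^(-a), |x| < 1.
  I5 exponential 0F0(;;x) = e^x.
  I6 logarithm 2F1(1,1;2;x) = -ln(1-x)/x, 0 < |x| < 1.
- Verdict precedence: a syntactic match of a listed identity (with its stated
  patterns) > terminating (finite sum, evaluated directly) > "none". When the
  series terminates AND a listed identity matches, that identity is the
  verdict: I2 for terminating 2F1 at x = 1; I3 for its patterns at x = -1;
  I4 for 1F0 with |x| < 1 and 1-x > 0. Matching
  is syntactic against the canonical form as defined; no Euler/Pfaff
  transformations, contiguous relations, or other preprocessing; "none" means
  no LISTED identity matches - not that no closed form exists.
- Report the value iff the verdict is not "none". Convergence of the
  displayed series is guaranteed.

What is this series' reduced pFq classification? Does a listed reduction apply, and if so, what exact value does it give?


x = 1 here; the reduced form reads 2F1, upper {-\frac{3}{2}, \frac{3}{2}}, lower {\frac{11}{2}}, C = -3. Verdict at x = 1: Gauss (I1, half-integer pattern) matches (x = 1; upper {-\frac{3}{2}, \frac{3}{2}} half-integers, c = \frac{11}{2} in the evaluable pattern). Exact value: \left(-\frac{19845}{32768}\right) \cdot \pi.

Key step: from the first term -3: the constant factors (C = -3) combine into one prefactor.
Consecutive-term ratio: r(k) = 1 * (k-\frac{3}{2}) (k+\frac{3}{2}) / [(k+\frac{11}{2}) (k+1)] - rational; roots negated = parameters, x = 1, C = -3.


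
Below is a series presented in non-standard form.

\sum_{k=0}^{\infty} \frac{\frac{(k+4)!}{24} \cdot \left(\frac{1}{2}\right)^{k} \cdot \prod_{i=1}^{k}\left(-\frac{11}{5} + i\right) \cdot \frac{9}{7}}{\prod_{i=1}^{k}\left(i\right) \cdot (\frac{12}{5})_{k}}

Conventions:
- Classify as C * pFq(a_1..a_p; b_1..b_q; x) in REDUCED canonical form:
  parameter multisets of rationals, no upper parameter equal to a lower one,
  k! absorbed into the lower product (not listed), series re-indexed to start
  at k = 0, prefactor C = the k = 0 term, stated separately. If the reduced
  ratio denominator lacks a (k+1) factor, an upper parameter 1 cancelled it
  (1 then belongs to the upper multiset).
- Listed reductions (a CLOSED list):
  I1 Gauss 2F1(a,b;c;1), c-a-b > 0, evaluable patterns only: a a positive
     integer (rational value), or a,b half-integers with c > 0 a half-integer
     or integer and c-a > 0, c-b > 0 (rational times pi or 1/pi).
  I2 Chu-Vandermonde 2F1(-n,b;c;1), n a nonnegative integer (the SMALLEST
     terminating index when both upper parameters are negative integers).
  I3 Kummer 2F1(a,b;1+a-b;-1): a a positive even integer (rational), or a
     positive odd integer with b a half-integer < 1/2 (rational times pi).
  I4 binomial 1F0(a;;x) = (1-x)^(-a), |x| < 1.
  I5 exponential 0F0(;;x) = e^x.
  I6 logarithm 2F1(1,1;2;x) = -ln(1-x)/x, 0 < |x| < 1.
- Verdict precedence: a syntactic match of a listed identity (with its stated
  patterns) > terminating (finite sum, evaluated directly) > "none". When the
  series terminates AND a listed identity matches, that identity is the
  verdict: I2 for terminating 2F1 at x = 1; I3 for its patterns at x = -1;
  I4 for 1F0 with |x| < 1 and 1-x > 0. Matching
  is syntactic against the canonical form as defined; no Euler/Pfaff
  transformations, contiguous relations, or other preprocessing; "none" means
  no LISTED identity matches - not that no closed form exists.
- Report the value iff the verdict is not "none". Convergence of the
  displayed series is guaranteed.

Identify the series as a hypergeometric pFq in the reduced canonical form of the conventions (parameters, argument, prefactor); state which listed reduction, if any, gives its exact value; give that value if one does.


Prefactor \frac{9}{7}, argument \frac{1}{2}: 2F1 with upper {-\frac{6}{5}, 5} over lower {\frac{12}{5}}. Verdict: no listed reduction: x = \frac{1}{2} and upper {-\frac{6}{5}, 5} fail every I1-I6 pattern.

Key step: x = \frac{1}{2} and the product of the first k integers (prefactor 9/7) is k!.
Consecutive-term ratio: r(k) = \frac{1}{2} * (k-\frac{6}{5}) (k+5) / [(k+\frac{12}{5}) (k+1)] - rational; roots negated = parameters, x = \frac{1}{2}, C = \frac{9}{7}.


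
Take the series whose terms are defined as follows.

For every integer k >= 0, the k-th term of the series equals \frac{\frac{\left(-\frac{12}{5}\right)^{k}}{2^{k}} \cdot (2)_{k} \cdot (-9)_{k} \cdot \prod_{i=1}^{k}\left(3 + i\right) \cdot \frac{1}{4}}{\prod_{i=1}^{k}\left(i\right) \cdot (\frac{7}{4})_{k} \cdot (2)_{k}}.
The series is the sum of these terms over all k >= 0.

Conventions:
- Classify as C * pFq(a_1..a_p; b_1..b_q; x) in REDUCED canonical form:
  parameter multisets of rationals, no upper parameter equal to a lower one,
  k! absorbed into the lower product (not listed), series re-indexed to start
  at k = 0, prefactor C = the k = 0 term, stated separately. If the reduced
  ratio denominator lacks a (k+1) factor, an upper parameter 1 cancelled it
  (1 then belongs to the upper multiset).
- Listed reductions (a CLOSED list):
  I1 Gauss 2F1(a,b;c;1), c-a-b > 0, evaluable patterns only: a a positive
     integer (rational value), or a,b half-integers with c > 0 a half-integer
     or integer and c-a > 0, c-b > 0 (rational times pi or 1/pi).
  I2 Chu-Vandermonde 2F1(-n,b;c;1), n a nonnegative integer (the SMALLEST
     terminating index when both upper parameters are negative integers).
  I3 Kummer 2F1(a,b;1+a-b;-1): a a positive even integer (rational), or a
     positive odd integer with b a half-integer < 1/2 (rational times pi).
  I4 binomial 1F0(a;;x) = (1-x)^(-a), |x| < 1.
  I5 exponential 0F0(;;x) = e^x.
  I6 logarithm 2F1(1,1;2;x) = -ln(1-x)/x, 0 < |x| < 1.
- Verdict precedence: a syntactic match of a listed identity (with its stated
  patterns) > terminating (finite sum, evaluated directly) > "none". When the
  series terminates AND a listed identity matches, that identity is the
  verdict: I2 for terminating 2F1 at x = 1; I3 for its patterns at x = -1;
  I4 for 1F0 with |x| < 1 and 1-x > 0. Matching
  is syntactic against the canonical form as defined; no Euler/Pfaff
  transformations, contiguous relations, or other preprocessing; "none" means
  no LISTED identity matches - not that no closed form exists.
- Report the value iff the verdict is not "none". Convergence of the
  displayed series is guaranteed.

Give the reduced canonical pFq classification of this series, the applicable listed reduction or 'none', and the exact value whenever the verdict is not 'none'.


This is \frac{1}{4} * 2F1(-9, 4; \frac{7}{4}; -\frac{6}{5}) in reduced canonical form. Verdict: terminating - upper parameter -9 makes this a finite sum (last index 9), evaluated exactly. Hence: \frac{253554334868621}{59820312500}.

Key observation: t_0 being \frac{1}{4}, the parameter 2 appears in both the upper and lower lists and cancels.
Adjacent-term ratio: r(k) = -\frac{6}{5} * (k-9) (k+4) / [(k+\frac{7}{4}) (k+1)] - poly over poly, x = -\frac{6}{5} from leading terms; C = \frac{1}{4} at k = 0.


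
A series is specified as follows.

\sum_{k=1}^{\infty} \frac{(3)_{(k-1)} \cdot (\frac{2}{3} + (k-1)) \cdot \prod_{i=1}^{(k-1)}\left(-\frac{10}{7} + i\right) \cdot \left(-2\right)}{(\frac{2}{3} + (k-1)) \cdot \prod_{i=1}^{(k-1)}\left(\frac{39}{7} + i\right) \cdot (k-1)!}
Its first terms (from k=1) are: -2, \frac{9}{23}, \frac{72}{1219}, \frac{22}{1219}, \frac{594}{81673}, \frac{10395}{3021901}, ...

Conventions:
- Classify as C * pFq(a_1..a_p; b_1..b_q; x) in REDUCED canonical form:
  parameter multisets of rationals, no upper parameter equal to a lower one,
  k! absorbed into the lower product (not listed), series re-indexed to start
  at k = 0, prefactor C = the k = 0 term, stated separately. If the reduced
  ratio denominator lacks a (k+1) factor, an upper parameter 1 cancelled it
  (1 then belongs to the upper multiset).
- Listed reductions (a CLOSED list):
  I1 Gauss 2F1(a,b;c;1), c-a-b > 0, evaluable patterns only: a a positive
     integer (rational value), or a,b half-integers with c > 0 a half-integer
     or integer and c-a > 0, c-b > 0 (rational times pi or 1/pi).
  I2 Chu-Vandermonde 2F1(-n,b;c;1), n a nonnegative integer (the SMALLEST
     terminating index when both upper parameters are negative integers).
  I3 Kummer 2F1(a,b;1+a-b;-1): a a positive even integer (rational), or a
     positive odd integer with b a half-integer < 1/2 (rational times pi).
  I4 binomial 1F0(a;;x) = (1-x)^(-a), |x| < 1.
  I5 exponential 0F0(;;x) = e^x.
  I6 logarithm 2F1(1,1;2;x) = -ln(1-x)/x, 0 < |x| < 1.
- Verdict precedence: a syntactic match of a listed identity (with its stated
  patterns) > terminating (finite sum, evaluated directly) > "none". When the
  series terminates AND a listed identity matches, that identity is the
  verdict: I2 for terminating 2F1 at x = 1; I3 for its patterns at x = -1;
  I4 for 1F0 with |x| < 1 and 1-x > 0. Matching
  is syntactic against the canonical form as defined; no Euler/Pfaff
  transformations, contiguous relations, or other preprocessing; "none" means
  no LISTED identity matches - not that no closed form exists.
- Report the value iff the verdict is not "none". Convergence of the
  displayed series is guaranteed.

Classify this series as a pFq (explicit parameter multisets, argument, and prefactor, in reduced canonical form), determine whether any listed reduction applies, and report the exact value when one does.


Prefactor -2, argument 1: 2F1 with upper {-\frac{3}{7}, 3} over lower {\frac{46}{7}}. Verdict: Gauss's theorem (I1) matches (x = 1: the Gamma ratio telescopes since c-a-b = 4 > 0 and a = 3 in Z>0). Its exact value is -\frac{520}{343}.

The tell: x = 1 and the running product (C = -2, x = 1) telescopes to a rising factorial.
Step ratio: r(k) = 1 * (k-\frac{3}{7}) (k+3) / [(k+\frac{46}{7}) (k+1)] - poly over poly, x = 1 from leading terms; C = -2 at k = 0.


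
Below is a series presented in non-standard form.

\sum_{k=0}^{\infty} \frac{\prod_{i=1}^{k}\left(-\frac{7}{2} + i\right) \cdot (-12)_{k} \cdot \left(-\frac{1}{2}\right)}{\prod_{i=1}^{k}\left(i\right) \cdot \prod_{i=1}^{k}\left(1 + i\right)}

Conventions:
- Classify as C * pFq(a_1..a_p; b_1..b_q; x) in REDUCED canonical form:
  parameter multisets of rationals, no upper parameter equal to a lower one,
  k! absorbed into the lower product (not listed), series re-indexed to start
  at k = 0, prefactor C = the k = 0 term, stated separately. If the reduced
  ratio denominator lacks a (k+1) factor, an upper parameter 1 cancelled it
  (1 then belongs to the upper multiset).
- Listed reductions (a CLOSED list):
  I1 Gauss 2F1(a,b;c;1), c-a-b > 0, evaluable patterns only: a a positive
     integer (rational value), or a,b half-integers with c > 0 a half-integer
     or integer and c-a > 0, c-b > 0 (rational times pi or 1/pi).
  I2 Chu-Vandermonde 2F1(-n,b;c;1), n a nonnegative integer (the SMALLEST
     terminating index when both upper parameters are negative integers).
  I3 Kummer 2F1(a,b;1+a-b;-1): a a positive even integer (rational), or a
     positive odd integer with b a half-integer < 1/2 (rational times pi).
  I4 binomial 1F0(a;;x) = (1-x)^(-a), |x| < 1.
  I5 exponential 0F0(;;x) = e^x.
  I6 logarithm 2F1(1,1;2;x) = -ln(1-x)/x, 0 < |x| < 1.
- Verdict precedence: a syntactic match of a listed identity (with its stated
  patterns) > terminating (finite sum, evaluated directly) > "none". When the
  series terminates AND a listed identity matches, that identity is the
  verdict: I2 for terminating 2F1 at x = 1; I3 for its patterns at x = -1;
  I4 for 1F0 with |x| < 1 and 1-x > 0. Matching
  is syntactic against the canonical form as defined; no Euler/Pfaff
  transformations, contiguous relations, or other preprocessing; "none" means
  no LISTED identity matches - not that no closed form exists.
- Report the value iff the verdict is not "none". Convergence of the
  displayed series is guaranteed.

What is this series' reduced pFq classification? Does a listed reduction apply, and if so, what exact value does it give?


Reduced: x = 1, 2F1, upper = {-12, -\frac{5}{2}}, lower = {2}, C = -\frac{1}{2}. Verdict at x = 1: Vandermonde's identity (I2) matches (terminating 2F1 at x = 1 with n = 12, b = -5/2, c = 2). Sum: -\frac{300540195}{8388608}.

Key observation: with t_0 = -\frac{1}{2}, the lower running product (prefactor -1/2) is a rising factorial.
Adjacent-term ratio: r(k) = 1 * (k-12) (k-\frac{5}{2}) / [(k+2) (k+1)] - poly over poly, x = 1 from leading terms; C = -\frac{1}{2} at k = 0.


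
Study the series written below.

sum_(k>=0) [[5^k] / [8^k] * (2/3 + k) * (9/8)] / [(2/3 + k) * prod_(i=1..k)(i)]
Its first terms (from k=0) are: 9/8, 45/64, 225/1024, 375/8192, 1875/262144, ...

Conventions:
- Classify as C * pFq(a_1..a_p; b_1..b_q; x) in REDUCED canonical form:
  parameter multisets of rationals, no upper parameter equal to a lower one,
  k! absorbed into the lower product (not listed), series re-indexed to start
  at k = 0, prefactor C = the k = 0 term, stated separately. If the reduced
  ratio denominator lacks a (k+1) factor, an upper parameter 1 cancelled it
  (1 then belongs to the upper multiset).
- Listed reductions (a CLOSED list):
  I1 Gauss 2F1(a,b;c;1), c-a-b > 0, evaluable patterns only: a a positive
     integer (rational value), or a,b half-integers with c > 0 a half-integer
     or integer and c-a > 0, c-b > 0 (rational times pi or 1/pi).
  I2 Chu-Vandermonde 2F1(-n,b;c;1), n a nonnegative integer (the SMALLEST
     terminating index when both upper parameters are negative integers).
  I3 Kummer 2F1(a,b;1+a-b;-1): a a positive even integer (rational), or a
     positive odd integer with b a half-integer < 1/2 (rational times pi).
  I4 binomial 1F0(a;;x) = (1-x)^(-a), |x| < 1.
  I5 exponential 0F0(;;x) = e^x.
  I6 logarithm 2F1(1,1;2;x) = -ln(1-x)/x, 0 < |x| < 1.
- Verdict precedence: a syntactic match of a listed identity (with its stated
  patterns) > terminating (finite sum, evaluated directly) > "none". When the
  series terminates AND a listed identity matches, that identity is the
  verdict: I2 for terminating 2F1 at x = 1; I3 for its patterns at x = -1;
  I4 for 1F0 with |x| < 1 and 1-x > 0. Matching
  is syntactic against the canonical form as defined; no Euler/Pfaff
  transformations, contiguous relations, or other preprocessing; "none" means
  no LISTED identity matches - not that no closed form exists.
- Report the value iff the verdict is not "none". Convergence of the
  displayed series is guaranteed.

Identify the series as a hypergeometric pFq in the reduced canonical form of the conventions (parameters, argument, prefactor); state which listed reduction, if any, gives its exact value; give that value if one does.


At argument 5/8: a 0F0 with upper {-}, lower {-}, scaled by C = 9/8. Verdict: the exponential series (I5) fires (the 0F0 exponential series at x = 5/8). Exact value: (9/8) * e^(5/8).

Key step: from the first term 9/8: striking the common factor k + 2/3 reduces the term (C = 9/8, x = 5/8).
Consecutive-term ratio: r(k) = (5/8) * 1 / [(k+1)] - rational in k. x = (5/8); t_0 = 9/8; negate the roots.


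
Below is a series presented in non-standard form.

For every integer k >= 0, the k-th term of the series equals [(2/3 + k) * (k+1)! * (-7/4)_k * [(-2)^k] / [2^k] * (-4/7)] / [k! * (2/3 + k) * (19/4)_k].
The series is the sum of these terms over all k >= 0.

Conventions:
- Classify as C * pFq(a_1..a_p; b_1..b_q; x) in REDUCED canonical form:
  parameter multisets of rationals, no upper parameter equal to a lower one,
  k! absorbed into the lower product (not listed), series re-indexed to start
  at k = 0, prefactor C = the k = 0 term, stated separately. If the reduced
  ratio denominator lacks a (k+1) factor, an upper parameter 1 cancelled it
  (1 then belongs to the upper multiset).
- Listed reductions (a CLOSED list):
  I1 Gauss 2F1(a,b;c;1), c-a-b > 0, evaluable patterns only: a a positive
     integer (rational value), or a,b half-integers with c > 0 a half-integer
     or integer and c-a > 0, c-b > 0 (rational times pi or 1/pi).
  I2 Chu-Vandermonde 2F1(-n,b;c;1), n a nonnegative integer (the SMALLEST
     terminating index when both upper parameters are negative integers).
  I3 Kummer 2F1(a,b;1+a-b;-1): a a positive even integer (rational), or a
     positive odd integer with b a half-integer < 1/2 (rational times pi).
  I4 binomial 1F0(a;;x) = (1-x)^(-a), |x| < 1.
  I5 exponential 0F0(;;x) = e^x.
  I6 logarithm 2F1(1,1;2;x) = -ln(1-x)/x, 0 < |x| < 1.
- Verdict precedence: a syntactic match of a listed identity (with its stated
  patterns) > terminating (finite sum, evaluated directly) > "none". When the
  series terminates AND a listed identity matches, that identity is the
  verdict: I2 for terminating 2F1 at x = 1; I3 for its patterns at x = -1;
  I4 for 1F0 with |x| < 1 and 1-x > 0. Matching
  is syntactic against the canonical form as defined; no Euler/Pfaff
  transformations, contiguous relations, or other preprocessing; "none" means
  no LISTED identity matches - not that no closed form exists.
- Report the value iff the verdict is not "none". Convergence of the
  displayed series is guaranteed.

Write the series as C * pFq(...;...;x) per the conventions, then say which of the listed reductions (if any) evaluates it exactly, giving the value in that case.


Reduced: x = -1, 2F1, upper = {-7/4, 2}, lower = {19/4}, C = -4/7. Verdict: this is the Kummer evaluation I3 (x = -1; c = 19/4 equals 1+a-b for upper {-7/4, 2}: listed pattern). Value: -15/14.

First insight: with t_0 = -4/7, the factorial ratio (C = -4/7, x = -1) (k+a-1)!/(a-1)! is a rising factorial (a)_k.
Step ratio: r(k) = (-1) * (k-7/4) (k+2) / [(k+19/4) (k+1)] - rational; roots negated = parameters, x = (-1), C = -4/7.


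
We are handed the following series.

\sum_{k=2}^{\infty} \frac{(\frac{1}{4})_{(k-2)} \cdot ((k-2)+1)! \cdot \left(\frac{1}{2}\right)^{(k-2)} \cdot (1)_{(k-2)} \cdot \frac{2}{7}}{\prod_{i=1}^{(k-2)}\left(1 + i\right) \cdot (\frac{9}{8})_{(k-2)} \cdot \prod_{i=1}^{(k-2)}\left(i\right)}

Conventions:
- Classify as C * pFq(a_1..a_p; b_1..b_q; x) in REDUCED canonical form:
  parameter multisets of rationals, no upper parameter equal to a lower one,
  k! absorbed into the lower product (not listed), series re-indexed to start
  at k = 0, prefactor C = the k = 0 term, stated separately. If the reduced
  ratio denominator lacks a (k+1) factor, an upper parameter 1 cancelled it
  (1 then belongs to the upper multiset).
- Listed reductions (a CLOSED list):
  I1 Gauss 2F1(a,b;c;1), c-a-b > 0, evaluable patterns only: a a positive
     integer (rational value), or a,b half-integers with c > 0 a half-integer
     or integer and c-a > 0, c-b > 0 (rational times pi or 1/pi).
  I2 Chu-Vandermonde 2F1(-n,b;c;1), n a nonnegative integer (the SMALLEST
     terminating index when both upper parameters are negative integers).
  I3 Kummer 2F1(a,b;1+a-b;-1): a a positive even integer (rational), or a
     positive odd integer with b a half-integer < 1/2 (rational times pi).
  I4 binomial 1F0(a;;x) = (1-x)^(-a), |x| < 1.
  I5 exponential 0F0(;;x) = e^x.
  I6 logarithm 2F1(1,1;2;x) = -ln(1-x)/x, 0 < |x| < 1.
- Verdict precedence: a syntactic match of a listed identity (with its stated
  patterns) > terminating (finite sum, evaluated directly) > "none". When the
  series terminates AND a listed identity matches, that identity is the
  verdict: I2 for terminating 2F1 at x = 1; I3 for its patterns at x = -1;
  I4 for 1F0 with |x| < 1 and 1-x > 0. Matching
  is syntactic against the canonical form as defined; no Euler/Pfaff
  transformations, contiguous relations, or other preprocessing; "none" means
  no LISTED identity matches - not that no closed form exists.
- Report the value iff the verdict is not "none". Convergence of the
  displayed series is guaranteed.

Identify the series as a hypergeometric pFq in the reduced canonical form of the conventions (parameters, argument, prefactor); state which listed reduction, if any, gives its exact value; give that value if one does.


The tell: t_0 = \frac{2}{7} here, and the product of the first k integers (C = 2/7) is k!.
Consecutive-term ratio: r(k) = \frac{1}{2} * (k+\frac{1}{4}) (k+1) / [(k+\frac{9}{8}) (k+1)] - rational in k, leading ratio \frac{1}{2}; with t_0 = \frac{2}{7}, classification follows.

With C = \frac{2}{7}: the canonical form is 2F1(\frac{1}{4}, 1; \frac{9}{8}; \frac{1}{2}). Verdict: none here - no I1-I6 shape fits x = \frac{1}{2} with lower {\frac{9}{8}}.


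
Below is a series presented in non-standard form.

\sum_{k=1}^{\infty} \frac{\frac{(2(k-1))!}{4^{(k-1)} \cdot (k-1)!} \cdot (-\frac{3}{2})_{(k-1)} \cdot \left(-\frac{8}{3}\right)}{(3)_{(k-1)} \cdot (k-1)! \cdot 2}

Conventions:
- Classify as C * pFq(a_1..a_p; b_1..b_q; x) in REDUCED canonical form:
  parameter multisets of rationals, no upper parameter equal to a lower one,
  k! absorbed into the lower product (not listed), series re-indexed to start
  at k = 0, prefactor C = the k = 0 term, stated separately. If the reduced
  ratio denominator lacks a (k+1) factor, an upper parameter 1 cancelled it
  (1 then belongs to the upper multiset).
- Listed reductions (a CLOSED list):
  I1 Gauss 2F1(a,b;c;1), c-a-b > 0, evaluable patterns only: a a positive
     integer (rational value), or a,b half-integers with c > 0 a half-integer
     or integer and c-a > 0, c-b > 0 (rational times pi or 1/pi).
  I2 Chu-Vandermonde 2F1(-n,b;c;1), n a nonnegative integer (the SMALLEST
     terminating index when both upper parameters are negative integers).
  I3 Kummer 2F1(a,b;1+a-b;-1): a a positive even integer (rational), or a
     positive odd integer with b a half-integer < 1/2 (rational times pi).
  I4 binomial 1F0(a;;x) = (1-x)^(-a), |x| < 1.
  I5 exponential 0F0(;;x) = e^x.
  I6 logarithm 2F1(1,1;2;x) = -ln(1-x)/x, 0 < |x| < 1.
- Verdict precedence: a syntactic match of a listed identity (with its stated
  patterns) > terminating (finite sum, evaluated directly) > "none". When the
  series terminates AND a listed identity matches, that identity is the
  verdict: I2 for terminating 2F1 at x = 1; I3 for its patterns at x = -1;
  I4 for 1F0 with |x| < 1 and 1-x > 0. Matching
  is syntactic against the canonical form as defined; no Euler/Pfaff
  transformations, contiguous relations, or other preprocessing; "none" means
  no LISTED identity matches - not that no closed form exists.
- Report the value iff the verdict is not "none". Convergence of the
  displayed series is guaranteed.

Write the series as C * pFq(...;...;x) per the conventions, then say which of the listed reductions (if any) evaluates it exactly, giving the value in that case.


This is -\frac{4}{3} * 2F1(-\frac{3}{2}, \frac{1}{2}; 3; 1) in reduced canonical form. Verdict at x = 1: the half-integer Gauss pattern (I1) matches (x = 1; upper {-\frac{3}{2}, \frac{1}{2}} half-integers, c = 3 in the evaluable pattern). Its exact value is \left(-\frac{1024}{315}\right) / \pi.

Key observation: t_0 being -\frac{4}{3}, the constant factors (C = -4/3, x = 1) combine into one prefactor.
Adjacent-term ratio: r(k) = 1 * (k-\frac{3}{2}) (k+\frac{1}{2}) / [(k+3) (k+1)] - poly over poly, x = 1 from leading terms; C = -\frac{4}{3} at k = 0.


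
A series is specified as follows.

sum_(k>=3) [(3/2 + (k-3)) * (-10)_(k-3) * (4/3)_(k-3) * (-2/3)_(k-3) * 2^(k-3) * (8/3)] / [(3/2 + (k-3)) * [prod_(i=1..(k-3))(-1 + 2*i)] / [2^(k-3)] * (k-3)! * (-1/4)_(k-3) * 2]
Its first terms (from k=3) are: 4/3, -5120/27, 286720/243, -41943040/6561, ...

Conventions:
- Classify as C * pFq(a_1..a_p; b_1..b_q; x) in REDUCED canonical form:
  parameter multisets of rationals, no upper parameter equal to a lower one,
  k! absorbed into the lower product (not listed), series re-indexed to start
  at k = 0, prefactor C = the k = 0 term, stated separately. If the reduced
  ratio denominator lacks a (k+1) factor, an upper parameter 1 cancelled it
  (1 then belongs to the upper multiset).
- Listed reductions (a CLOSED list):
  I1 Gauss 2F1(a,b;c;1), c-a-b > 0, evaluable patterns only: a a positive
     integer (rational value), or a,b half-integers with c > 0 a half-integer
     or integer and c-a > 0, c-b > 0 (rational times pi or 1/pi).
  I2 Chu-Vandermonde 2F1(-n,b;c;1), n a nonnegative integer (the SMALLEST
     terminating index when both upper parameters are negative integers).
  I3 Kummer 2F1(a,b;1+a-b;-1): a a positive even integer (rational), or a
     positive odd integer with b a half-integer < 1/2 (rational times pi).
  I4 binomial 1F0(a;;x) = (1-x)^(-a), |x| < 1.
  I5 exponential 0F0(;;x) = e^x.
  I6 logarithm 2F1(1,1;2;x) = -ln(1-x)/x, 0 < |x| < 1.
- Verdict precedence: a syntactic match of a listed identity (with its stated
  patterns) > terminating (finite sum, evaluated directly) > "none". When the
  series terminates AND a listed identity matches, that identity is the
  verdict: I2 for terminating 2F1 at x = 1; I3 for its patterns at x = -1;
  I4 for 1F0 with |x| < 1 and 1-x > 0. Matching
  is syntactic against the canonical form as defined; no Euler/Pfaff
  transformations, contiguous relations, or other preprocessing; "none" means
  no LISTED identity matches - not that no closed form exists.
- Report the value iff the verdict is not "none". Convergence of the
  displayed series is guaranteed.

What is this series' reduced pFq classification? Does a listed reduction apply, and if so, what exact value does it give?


First insight: with t_0 = 4/3, the constant factors (C = 4/3) combine into one prefactor.
Consecutive-term ratio: r(k) = 2 * (k-10) (k-2/3) (k+4/3) / [(k-1/4) (k+1/2) (k+1)] - rational; roots negated = parameters, x = 2, C = 4/3.

x = 2 here; the reduced form reads 3F2, upper {-10, -2/3, 4/3}, lower {-1/4, 1/2}, C = 4/3. Verdict: terminating at k = 10: the factor (-10)_k kills every later term; summing the 11 survivors is exact. Exact value: -11200566555229856535796/301968375866428104009.


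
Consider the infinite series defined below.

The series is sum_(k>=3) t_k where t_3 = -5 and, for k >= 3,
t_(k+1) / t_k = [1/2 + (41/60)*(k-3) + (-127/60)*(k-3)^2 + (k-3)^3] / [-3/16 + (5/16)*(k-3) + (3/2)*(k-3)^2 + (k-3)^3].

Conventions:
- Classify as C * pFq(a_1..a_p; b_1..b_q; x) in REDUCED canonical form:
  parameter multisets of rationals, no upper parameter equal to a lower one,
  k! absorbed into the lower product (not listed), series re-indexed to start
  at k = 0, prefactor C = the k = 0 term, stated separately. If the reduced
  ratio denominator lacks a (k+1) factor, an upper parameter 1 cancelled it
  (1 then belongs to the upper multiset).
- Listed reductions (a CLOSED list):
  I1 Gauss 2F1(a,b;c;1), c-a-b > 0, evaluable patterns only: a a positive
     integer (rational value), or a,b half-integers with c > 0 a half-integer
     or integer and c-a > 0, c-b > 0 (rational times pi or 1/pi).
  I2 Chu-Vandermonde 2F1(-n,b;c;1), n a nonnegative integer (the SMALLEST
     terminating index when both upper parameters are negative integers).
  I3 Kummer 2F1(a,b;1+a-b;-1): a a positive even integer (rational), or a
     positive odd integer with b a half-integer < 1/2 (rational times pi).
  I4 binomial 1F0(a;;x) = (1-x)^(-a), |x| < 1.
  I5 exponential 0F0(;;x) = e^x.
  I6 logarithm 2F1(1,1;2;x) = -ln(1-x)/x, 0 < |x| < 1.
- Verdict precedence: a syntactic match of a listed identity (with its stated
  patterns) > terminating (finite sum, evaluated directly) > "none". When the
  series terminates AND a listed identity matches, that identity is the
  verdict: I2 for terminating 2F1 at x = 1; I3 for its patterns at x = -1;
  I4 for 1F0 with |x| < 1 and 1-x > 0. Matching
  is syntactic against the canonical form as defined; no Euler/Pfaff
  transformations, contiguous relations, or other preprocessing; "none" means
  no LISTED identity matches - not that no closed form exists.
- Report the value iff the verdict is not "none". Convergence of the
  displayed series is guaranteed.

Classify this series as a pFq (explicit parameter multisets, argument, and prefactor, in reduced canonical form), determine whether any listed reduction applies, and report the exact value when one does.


The series (x = 1) is 3F2: upper {-5/4, -6/5, 1/3}, lower {-1/4, 3/4}, prefactor -5. Verdict: none (x = 1): each listed identity misses the multisets {-5/4, -6/5, 1/3} ; {-1/4, 3/4}.

Key step: x = 1 and roots of the ratio polynomials (C = -5) are the negated parameters.
Step ratio: r(k) = 1 * (k-5/4) (k-6/5) (k+1/3) / [(k-1/4) (k+3/4) (k+1)] ; factor over Q: parameters, x = 1, and C = -5.


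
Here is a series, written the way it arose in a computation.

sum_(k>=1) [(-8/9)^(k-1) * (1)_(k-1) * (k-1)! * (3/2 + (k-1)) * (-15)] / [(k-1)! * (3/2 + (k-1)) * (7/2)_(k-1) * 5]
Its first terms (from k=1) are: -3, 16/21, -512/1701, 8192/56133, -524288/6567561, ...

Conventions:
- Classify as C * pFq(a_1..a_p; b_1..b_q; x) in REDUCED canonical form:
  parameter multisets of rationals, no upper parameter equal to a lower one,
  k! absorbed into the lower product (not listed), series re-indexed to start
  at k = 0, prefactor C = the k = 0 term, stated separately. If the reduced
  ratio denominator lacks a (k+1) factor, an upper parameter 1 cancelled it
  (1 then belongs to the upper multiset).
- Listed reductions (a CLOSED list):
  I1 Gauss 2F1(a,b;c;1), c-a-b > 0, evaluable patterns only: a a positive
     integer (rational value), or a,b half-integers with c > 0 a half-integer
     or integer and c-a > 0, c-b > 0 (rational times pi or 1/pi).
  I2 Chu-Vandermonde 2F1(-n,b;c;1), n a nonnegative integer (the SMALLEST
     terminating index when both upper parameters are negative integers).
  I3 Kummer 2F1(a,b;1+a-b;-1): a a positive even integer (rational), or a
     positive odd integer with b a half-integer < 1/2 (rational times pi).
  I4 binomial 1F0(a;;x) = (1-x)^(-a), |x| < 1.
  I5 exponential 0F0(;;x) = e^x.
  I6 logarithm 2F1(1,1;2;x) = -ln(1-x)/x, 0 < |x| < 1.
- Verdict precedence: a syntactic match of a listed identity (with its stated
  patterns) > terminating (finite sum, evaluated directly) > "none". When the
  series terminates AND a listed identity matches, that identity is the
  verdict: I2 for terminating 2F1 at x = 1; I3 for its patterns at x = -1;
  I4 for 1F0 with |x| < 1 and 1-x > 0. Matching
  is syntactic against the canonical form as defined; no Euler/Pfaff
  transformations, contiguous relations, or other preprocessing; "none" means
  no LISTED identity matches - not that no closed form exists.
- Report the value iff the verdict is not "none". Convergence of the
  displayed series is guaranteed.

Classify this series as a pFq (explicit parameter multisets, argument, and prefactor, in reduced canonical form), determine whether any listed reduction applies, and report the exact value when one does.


Classification (C = -3): 2F1 with upper {1, 1}, lower {7/2}, argument x = -8/9. Verdict: none here - no I1-I6 shape fits x = -8/9 with lower {7/2}.

Structural cue: x = (-8/9) and the factor k + 3/2 cancels (top and bottom), leaving prefactor -3.
Step ratio: r(k) = (-8/9) * (k+1) (k+1) / [(k+7/2) (k+1)] - rational; roots negated = parameters, x = (-8/9), C = -3.


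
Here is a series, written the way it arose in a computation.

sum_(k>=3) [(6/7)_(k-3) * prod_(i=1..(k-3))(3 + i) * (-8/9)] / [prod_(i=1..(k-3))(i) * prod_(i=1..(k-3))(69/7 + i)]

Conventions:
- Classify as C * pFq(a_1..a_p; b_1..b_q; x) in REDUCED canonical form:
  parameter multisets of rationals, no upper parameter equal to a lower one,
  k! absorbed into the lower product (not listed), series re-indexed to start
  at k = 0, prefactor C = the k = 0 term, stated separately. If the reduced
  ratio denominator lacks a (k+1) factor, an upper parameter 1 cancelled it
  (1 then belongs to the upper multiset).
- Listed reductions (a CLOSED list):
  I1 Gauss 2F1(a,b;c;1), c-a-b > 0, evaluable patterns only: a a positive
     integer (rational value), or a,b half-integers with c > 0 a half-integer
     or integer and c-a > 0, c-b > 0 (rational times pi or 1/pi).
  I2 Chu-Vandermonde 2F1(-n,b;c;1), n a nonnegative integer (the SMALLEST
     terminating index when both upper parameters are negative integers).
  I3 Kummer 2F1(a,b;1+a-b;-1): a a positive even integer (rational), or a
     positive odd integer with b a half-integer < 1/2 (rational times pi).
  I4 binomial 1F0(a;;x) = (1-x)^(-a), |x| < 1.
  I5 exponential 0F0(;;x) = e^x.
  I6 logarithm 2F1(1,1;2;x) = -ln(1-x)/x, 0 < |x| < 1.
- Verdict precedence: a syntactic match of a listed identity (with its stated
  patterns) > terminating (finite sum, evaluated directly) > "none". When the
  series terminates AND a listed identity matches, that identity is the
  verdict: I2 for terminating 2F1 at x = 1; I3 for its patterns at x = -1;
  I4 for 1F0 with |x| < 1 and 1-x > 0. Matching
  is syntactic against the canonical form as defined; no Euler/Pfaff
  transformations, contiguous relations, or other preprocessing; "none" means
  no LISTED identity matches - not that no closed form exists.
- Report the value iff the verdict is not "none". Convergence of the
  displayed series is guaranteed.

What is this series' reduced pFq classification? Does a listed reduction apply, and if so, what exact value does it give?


Classification (C = -8/9): 2F1 with upper {6/7, 4}, lower {76/7}, argument x = 1. Verdict (x = 1): Gauss's theorem (I1) applies (x = 1: the Gamma ratio telescopes since c-a-b = 6 > 0 and a = 4 in Z>0). Exact value: -627440/453789.

Key observation: with t_0 = -8/9, the lower running product (C = -8/9) is a rising factorial.
Consecutive-term ratio: r(k) = 1 * (k+6/7) (k+4) / [(k+76/7) (k+1)] - poly over poly, x = 1 from leading terms; C = -8/9 at k = 0.
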